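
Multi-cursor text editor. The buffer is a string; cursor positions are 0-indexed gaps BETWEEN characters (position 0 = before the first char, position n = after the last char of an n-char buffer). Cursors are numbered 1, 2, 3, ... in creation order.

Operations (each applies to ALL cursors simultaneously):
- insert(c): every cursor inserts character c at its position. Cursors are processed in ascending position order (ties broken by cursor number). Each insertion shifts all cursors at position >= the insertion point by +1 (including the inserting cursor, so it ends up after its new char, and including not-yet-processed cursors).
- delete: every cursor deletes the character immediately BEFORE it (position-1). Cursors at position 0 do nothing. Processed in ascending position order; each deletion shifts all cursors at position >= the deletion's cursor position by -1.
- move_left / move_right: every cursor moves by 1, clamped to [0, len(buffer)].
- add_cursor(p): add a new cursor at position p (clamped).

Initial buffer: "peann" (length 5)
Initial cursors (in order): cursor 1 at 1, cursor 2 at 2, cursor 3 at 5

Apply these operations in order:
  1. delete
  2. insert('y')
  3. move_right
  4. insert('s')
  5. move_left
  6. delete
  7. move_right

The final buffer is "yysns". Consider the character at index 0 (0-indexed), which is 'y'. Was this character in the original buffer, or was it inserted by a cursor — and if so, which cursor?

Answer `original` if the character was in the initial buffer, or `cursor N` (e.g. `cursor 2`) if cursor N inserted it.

Answer: cursor 1

Derivation:
After op 1 (delete): buffer="an" (len 2), cursors c1@0 c2@0 c3@2, authorship ..
After op 2 (insert('y')): buffer="yyany" (len 5), cursors c1@2 c2@2 c3@5, authorship 12..3
After op 3 (move_right): buffer="yyany" (len 5), cursors c1@3 c2@3 c3@5, authorship 12..3
After op 4 (insert('s')): buffer="yyassnys" (len 8), cursors c1@5 c2@5 c3@8, authorship 12.12.33
After op 5 (move_left): buffer="yyassnys" (len 8), cursors c1@4 c2@4 c3@7, authorship 12.12.33
After op 6 (delete): buffer="yysns" (len 5), cursors c1@2 c2@2 c3@4, authorship 122.3
After op 7 (move_right): buffer="yysns" (len 5), cursors c1@3 c2@3 c3@5, authorship 122.3
Authorship (.=original, N=cursor N): 1 2 2 . 3
Index 0: author = 1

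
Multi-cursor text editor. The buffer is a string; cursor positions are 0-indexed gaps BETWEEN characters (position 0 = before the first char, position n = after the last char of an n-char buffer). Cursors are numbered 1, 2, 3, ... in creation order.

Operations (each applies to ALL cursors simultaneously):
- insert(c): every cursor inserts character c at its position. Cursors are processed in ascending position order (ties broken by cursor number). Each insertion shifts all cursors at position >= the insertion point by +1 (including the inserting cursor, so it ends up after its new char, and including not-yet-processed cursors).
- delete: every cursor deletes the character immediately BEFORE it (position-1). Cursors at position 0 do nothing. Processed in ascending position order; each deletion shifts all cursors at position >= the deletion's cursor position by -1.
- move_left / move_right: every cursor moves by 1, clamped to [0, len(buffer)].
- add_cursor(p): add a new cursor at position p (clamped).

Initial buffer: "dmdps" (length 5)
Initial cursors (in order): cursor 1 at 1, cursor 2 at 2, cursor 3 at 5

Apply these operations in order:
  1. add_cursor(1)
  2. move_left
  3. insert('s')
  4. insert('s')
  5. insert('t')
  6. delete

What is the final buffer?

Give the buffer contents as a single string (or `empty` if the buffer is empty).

After op 1 (add_cursor(1)): buffer="dmdps" (len 5), cursors c1@1 c4@1 c2@2 c3@5, authorship .....
After op 2 (move_left): buffer="dmdps" (len 5), cursors c1@0 c4@0 c2@1 c3@4, authorship .....
After op 3 (insert('s')): buffer="ssdsmdpss" (len 9), cursors c1@2 c4@2 c2@4 c3@8, authorship 14.2...3.
After op 4 (insert('s')): buffer="ssssdssmdpsss" (len 13), cursors c1@4 c4@4 c2@7 c3@12, authorship 1414.22...33.
After op 5 (insert('t')): buffer="ssssttdsstmdpssts" (len 17), cursors c1@6 c4@6 c2@10 c3@16, authorship 141414.222...333.
After op 6 (delete): buffer="ssssdssmdpsss" (len 13), cursors c1@4 c4@4 c2@7 c3@12, authorship 1414.22...33.

Answer: ssssdssmdpsss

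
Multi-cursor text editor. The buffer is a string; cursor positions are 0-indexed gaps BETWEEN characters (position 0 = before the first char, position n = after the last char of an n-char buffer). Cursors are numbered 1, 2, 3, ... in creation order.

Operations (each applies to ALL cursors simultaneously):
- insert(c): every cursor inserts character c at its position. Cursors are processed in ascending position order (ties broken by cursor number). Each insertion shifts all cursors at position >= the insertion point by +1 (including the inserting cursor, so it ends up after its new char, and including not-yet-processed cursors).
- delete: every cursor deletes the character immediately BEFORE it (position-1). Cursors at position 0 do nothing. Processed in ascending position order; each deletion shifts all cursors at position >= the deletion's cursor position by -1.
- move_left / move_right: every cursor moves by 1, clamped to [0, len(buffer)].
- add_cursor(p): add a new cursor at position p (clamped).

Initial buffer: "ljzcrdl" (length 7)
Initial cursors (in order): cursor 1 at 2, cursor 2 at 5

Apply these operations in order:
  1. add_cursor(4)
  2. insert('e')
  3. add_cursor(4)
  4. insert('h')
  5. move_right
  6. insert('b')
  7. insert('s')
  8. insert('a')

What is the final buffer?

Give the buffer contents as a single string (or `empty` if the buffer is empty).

After op 1 (add_cursor(4)): buffer="ljzcrdl" (len 7), cursors c1@2 c3@4 c2@5, authorship .......
After op 2 (insert('e')): buffer="ljezceredl" (len 10), cursors c1@3 c3@6 c2@8, authorship ..1..3.2..
After op 3 (add_cursor(4)): buffer="ljezceredl" (len 10), cursors c1@3 c4@4 c3@6 c2@8, authorship ..1..3.2..
After op 4 (insert('h')): buffer="ljehzhcehrehdl" (len 14), cursors c1@4 c4@6 c3@9 c2@12, authorship ..11.4.33.22..
After op 5 (move_right): buffer="ljehzhcehrehdl" (len 14), cursors c1@5 c4@7 c3@10 c2@13, authorship ..11.4.33.22..
After op 6 (insert('b')): buffer="ljehzbhcbehrbehdbl" (len 18), cursors c1@6 c4@9 c3@13 c2@17, authorship ..11.14.433.322.2.
After op 7 (insert('s')): buffer="ljehzbshcbsehrbsehdbsl" (len 22), cursors c1@7 c4@11 c3@16 c2@21, authorship ..11.114.4433.3322.22.
After op 8 (insert('a')): buffer="ljehzbsahcbsaehrbsaehdbsal" (len 26), cursors c1@8 c4@13 c3@19 c2@25, authorship ..11.1114.44433.33322.222.

Answer: ljehzbsahcbsaehrbsaehdbsal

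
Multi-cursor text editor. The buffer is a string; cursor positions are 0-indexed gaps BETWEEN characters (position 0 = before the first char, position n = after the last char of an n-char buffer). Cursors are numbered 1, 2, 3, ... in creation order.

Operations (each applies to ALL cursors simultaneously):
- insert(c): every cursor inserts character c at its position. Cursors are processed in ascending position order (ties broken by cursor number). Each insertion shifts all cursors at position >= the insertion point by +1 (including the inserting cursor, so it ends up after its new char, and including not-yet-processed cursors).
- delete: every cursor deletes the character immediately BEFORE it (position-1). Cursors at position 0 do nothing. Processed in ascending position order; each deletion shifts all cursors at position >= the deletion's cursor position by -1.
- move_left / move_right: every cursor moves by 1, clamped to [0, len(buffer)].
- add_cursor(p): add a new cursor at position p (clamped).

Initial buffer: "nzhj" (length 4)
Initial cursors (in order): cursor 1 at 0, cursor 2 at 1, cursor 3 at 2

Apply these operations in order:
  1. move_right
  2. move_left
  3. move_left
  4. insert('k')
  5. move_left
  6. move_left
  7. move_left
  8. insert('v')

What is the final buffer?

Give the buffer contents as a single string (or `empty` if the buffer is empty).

Answer: vvkvknkzhj

Derivation:
After op 1 (move_right): buffer="nzhj" (len 4), cursors c1@1 c2@2 c3@3, authorship ....
After op 2 (move_left): buffer="nzhj" (len 4), cursors c1@0 c2@1 c3@2, authorship ....
After op 3 (move_left): buffer="nzhj" (len 4), cursors c1@0 c2@0 c3@1, authorship ....
After op 4 (insert('k')): buffer="kknkzhj" (len 7), cursors c1@2 c2@2 c3@4, authorship 12.3...
After op 5 (move_left): buffer="kknkzhj" (len 7), cursors c1@1 c2@1 c3@3, authorship 12.3...
After op 6 (move_left): buffer="kknkzhj" (len 7), cursors c1@0 c2@0 c3@2, authorship 12.3...
After op 7 (move_left): buffer="kknkzhj" (len 7), cursors c1@0 c2@0 c3@1, authorship 12.3...
After op 8 (insert('v')): buffer="vvkvknkzhj" (len 10), cursors c1@2 c2@2 c3@4, authorship 12132.3...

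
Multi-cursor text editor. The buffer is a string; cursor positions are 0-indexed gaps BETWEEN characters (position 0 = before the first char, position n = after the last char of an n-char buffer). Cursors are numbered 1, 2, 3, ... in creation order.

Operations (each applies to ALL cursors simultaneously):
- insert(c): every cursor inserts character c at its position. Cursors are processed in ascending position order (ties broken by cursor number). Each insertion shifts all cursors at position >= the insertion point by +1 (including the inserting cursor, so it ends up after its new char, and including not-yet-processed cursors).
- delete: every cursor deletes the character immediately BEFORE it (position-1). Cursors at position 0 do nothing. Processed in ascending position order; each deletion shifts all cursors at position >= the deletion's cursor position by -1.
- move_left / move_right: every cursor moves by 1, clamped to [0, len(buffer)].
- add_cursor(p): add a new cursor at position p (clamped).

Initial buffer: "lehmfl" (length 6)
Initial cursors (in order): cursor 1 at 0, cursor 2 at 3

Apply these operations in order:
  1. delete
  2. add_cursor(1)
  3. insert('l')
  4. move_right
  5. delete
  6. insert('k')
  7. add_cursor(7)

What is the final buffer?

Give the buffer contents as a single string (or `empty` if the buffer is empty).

After op 1 (delete): buffer="lemfl" (len 5), cursors c1@0 c2@2, authorship .....
After op 2 (add_cursor(1)): buffer="lemfl" (len 5), cursors c1@0 c3@1 c2@2, authorship .....
After op 3 (insert('l')): buffer="lllelmfl" (len 8), cursors c1@1 c3@3 c2@5, authorship 1.3.2...
After op 4 (move_right): buffer="lllelmfl" (len 8), cursors c1@2 c3@4 c2@6, authorship 1.3.2...
After op 5 (delete): buffer="lllfl" (len 5), cursors c1@1 c3@2 c2@3, authorship 132..
After op 6 (insert('k')): buffer="lklklkfl" (len 8), cursors c1@2 c3@4 c2@6, authorship 113322..
After op 7 (add_cursor(7)): buffer="lklklkfl" (len 8), cursors c1@2 c3@4 c2@6 c4@7, authorship 113322..

Answer: lklklkfl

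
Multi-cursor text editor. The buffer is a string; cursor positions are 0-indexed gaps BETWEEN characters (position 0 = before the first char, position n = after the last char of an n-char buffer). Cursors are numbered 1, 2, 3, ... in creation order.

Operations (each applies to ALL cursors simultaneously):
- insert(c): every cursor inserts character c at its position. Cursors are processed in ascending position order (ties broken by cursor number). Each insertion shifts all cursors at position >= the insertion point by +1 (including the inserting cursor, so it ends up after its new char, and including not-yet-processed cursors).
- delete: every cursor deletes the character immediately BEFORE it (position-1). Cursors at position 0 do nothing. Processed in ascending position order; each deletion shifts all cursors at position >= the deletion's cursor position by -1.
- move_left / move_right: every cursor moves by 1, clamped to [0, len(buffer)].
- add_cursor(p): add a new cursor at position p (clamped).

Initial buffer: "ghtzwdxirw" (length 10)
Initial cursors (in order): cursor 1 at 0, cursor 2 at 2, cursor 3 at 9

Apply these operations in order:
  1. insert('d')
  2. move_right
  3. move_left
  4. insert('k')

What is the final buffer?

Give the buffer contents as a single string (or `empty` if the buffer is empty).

Answer: dkghdktzwdxirdkw

Derivation:
After op 1 (insert('d')): buffer="dghdtzwdxirdw" (len 13), cursors c1@1 c2@4 c3@12, authorship 1..2.......3.
After op 2 (move_right): buffer="dghdtzwdxirdw" (len 13), cursors c1@2 c2@5 c3@13, authorship 1..2.......3.
After op 3 (move_left): buffer="dghdtzwdxirdw" (len 13), cursors c1@1 c2@4 c3@12, authorship 1..2.......3.
After op 4 (insert('k')): buffer="dkghdktzwdxirdkw" (len 16), cursors c1@2 c2@6 c3@15, authorship 11..22.......33.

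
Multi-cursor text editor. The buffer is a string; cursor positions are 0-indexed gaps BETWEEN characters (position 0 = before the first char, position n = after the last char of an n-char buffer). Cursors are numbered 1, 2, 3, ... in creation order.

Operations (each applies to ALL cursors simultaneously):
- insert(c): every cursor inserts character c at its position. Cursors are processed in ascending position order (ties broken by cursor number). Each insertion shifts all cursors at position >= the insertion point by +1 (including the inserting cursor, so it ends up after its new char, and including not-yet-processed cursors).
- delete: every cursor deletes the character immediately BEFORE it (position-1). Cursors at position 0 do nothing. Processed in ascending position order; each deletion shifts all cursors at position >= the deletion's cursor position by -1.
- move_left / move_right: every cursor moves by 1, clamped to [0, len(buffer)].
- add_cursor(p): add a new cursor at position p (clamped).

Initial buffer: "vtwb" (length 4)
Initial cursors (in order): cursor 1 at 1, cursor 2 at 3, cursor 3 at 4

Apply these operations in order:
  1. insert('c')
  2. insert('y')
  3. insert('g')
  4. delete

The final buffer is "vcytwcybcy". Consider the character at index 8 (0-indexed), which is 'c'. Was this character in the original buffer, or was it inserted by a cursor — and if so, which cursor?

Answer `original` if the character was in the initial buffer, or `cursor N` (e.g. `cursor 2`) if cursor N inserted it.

Answer: cursor 3

Derivation:
After op 1 (insert('c')): buffer="vctwcbc" (len 7), cursors c1@2 c2@5 c3@7, authorship .1..2.3
After op 2 (insert('y')): buffer="vcytwcybcy" (len 10), cursors c1@3 c2@7 c3@10, authorship .11..22.33
After op 3 (insert('g')): buffer="vcygtwcygbcyg" (len 13), cursors c1@4 c2@9 c3@13, authorship .111..222.333
After op 4 (delete): buffer="vcytwcybcy" (len 10), cursors c1@3 c2@7 c3@10, authorship .11..22.33
Authorship (.=original, N=cursor N): . 1 1 . . 2 2 . 3 3
Index 8: author = 3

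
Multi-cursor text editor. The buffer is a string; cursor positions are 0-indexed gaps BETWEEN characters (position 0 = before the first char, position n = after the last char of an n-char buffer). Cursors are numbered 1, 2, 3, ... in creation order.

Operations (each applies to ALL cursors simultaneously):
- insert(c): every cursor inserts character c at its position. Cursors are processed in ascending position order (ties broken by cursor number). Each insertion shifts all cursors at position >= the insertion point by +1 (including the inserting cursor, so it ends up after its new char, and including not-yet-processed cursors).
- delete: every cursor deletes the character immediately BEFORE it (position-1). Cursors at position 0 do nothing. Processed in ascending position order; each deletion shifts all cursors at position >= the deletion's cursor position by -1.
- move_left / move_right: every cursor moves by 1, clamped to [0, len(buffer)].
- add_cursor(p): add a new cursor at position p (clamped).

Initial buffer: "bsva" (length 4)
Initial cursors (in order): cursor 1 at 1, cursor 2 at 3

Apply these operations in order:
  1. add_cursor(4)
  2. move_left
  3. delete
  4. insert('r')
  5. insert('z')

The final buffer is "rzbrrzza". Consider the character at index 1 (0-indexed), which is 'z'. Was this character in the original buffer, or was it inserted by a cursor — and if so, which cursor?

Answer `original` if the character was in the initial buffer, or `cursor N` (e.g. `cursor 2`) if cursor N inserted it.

Answer: cursor 1

Derivation:
After op 1 (add_cursor(4)): buffer="bsva" (len 4), cursors c1@1 c2@3 c3@4, authorship ....
After op 2 (move_left): buffer="bsva" (len 4), cursors c1@0 c2@2 c3@3, authorship ....
After op 3 (delete): buffer="ba" (len 2), cursors c1@0 c2@1 c3@1, authorship ..
After op 4 (insert('r')): buffer="rbrra" (len 5), cursors c1@1 c2@4 c3@4, authorship 1.23.
After op 5 (insert('z')): buffer="rzbrrzza" (len 8), cursors c1@2 c2@7 c3@7, authorship 11.2323.
Authorship (.=original, N=cursor N): 1 1 . 2 3 2 3 .
Index 1: author = 1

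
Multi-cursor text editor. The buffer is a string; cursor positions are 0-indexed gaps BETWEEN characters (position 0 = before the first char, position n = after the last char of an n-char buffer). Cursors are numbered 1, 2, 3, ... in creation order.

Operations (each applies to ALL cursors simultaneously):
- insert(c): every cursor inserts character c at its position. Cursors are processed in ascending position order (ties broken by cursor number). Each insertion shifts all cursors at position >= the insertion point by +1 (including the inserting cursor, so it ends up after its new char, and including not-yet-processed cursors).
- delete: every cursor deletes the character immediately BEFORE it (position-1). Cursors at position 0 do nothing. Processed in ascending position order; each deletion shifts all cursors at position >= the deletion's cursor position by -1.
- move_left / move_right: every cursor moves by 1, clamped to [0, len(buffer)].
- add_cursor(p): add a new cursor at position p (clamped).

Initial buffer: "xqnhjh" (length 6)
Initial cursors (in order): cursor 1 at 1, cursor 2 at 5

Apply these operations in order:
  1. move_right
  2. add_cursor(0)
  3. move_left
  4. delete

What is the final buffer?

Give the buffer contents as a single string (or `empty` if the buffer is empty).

After op 1 (move_right): buffer="xqnhjh" (len 6), cursors c1@2 c2@6, authorship ......
After op 2 (add_cursor(0)): buffer="xqnhjh" (len 6), cursors c3@0 c1@2 c2@6, authorship ......
After op 3 (move_left): buffer="xqnhjh" (len 6), cursors c3@0 c1@1 c2@5, authorship ......
After op 4 (delete): buffer="qnhh" (len 4), cursors c1@0 c3@0 c2@3, authorship ....

Answer: qnhh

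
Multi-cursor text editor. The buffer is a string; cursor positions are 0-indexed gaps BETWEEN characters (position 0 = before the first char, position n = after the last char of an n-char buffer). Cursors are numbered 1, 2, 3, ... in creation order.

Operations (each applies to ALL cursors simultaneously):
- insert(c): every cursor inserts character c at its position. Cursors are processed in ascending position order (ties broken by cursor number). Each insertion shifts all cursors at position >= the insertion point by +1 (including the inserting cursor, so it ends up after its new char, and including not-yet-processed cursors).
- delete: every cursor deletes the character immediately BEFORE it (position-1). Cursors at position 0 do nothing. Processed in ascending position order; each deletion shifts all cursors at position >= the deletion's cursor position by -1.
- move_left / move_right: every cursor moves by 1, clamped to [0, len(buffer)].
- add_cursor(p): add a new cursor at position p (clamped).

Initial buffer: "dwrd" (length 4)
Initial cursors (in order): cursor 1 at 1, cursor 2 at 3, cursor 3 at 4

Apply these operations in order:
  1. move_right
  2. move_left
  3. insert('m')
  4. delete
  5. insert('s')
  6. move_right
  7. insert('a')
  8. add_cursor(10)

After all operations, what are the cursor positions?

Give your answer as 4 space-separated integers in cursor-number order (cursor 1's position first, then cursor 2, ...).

After op 1 (move_right): buffer="dwrd" (len 4), cursors c1@2 c2@4 c3@4, authorship ....
After op 2 (move_left): buffer="dwrd" (len 4), cursors c1@1 c2@3 c3@3, authorship ....
After op 3 (insert('m')): buffer="dmwrmmd" (len 7), cursors c1@2 c2@6 c3@6, authorship .1..23.
After op 4 (delete): buffer="dwrd" (len 4), cursors c1@1 c2@3 c3@3, authorship ....
After op 5 (insert('s')): buffer="dswrssd" (len 7), cursors c1@2 c2@6 c3@6, authorship .1..23.
After op 6 (move_right): buffer="dswrssd" (len 7), cursors c1@3 c2@7 c3@7, authorship .1..23.
After op 7 (insert('a')): buffer="dswarssdaa" (len 10), cursors c1@4 c2@10 c3@10, authorship .1.1.23.23
After op 8 (add_cursor(10)): buffer="dswarssdaa" (len 10), cursors c1@4 c2@10 c3@10 c4@10, authorship .1.1.23.23

Answer: 4 10 10 10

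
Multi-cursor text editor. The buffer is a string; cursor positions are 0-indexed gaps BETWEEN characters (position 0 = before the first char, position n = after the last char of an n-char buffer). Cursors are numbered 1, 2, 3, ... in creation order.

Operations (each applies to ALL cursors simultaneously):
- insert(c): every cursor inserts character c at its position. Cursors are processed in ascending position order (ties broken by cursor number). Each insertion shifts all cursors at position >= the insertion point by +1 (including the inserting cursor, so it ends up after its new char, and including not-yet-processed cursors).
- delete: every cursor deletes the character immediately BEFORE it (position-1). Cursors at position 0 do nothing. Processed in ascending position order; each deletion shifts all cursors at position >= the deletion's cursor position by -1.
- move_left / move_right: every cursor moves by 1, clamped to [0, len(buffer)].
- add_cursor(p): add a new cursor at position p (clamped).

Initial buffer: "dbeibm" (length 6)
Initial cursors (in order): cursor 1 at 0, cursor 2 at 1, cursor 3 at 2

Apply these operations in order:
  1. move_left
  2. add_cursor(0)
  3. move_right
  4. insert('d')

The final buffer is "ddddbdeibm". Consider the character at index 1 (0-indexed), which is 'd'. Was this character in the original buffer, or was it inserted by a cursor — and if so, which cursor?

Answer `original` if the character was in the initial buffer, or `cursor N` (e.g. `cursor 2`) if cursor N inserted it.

Answer: cursor 1

Derivation:
After op 1 (move_left): buffer="dbeibm" (len 6), cursors c1@0 c2@0 c3@1, authorship ......
After op 2 (add_cursor(0)): buffer="dbeibm" (len 6), cursors c1@0 c2@0 c4@0 c3@1, authorship ......
After op 3 (move_right): buffer="dbeibm" (len 6), cursors c1@1 c2@1 c4@1 c3@2, authorship ......
After op 4 (insert('d')): buffer="ddddbdeibm" (len 10), cursors c1@4 c2@4 c4@4 c3@6, authorship .124.3....
Authorship (.=original, N=cursor N): . 1 2 4 . 3 . . . .
Index 1: author = 1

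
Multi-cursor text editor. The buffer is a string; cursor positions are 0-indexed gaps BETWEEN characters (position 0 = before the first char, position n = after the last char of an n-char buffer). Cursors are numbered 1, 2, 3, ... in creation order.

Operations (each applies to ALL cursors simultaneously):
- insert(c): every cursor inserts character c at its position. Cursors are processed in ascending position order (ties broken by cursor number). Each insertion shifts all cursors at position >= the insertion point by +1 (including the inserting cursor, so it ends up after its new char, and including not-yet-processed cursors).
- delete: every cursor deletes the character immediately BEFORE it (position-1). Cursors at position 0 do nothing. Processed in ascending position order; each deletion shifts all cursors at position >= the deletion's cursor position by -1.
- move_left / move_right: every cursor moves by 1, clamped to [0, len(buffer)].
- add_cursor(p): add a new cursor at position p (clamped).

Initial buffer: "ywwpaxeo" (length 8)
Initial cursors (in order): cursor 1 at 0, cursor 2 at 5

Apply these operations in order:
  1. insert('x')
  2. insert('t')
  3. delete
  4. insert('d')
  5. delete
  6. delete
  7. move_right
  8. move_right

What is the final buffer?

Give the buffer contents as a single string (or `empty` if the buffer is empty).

After op 1 (insert('x')): buffer="xywwpaxxeo" (len 10), cursors c1@1 c2@7, authorship 1.....2...
After op 2 (insert('t')): buffer="xtywwpaxtxeo" (len 12), cursors c1@2 c2@9, authorship 11.....22...
After op 3 (delete): buffer="xywwpaxxeo" (len 10), cursors c1@1 c2@7, authorship 1.....2...
After op 4 (insert('d')): buffer="xdywwpaxdxeo" (len 12), cursors c1@2 c2@9, authorship 11.....22...
After op 5 (delete): buffer="xywwpaxxeo" (len 10), cursors c1@1 c2@7, authorship 1.....2...
After op 6 (delete): buffer="ywwpaxeo" (len 8), cursors c1@0 c2@5, authorship ........
After op 7 (move_right): buffer="ywwpaxeo" (len 8), cursors c1@1 c2@6, authorship ........
After op 8 (move_right): buffer="ywwpaxeo" (len 8), cursors c1@2 c2@7, authorship ........

Answer: ywwpaxeo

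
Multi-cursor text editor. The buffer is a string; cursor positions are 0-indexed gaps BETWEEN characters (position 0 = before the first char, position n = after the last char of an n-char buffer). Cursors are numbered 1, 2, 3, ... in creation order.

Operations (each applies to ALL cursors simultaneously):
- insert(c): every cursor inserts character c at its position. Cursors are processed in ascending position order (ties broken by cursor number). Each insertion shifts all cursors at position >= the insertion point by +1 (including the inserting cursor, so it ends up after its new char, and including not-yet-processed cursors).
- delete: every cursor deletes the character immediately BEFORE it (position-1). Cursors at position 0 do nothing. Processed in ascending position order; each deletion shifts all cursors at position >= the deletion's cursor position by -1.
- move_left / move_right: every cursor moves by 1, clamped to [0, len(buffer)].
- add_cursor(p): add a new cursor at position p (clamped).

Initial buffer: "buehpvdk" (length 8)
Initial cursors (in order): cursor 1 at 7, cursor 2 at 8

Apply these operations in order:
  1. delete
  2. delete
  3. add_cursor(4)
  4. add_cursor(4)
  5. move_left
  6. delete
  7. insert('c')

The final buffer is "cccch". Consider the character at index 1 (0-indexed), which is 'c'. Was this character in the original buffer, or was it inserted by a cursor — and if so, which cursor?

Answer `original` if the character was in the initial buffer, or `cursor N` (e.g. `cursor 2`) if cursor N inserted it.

Answer: cursor 2

Derivation:
After op 1 (delete): buffer="buehpv" (len 6), cursors c1@6 c2@6, authorship ......
After op 2 (delete): buffer="bueh" (len 4), cursors c1@4 c2@4, authorship ....
After op 3 (add_cursor(4)): buffer="bueh" (len 4), cursors c1@4 c2@4 c3@4, authorship ....
After op 4 (add_cursor(4)): buffer="bueh" (len 4), cursors c1@4 c2@4 c3@4 c4@4, authorship ....
After op 5 (move_left): buffer="bueh" (len 4), cursors c1@3 c2@3 c3@3 c4@3, authorship ....
After op 6 (delete): buffer="h" (len 1), cursors c1@0 c2@0 c3@0 c4@0, authorship .
After op 7 (insert('c')): buffer="cccch" (len 5), cursors c1@4 c2@4 c3@4 c4@4, authorship 1234.
Authorship (.=original, N=cursor N): 1 2 3 4 .
Index 1: author = 2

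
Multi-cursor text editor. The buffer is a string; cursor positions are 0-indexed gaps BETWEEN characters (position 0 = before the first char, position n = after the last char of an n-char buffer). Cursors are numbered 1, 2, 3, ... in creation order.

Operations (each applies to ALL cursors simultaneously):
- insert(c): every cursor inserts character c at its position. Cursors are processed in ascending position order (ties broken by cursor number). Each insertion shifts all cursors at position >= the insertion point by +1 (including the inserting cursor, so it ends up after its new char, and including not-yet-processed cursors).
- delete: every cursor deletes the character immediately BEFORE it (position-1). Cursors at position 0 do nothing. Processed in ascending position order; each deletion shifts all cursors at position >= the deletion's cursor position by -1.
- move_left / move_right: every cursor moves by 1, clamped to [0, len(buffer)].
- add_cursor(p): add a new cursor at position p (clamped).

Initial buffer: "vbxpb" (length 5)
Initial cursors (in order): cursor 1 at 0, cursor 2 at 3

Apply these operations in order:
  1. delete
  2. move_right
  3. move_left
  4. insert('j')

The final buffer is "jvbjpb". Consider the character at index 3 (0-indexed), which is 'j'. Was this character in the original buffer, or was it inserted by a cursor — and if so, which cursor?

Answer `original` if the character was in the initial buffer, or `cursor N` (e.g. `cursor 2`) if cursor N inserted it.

After op 1 (delete): buffer="vbpb" (len 4), cursors c1@0 c2@2, authorship ....
After op 2 (move_right): buffer="vbpb" (len 4), cursors c1@1 c2@3, authorship ....
After op 3 (move_left): buffer="vbpb" (len 4), cursors c1@0 c2@2, authorship ....
After op 4 (insert('j')): buffer="jvbjpb" (len 6), cursors c1@1 c2@4, authorship 1..2..
Authorship (.=original, N=cursor N): 1 . . 2 . .
Index 3: author = 2

Answer: cursor 2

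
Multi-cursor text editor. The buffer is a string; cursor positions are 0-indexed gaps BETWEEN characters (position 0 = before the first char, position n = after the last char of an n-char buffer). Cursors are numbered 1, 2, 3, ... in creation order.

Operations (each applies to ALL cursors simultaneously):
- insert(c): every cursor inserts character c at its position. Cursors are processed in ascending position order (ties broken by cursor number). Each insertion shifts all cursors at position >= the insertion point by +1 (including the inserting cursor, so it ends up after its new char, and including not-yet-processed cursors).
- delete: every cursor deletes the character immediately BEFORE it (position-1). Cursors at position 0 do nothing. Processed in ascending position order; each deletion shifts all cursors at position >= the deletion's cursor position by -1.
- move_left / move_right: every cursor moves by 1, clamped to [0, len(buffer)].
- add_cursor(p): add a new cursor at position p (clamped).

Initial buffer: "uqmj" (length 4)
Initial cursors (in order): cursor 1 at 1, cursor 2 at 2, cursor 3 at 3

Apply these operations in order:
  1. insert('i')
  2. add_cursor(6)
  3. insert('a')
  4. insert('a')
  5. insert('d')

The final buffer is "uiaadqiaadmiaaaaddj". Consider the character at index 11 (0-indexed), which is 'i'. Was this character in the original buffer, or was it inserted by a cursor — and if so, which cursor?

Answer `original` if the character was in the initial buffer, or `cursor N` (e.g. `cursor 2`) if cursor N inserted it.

After op 1 (insert('i')): buffer="uiqimij" (len 7), cursors c1@2 c2@4 c3@6, authorship .1.2.3.
After op 2 (add_cursor(6)): buffer="uiqimij" (len 7), cursors c1@2 c2@4 c3@6 c4@6, authorship .1.2.3.
After op 3 (insert('a')): buffer="uiaqiamiaaj" (len 11), cursors c1@3 c2@6 c3@10 c4@10, authorship .11.22.334.
After op 4 (insert('a')): buffer="uiaaqiaamiaaaaj" (len 15), cursors c1@4 c2@8 c3@14 c4@14, authorship .111.222.33434.
After op 5 (insert('d')): buffer="uiaadqiaadmiaaaaddj" (len 19), cursors c1@5 c2@10 c3@18 c4@18, authorship .1111.2222.3343434.
Authorship (.=original, N=cursor N): . 1 1 1 1 . 2 2 2 2 . 3 3 4 3 4 3 4 .
Index 11: author = 3

Answer: cursor 3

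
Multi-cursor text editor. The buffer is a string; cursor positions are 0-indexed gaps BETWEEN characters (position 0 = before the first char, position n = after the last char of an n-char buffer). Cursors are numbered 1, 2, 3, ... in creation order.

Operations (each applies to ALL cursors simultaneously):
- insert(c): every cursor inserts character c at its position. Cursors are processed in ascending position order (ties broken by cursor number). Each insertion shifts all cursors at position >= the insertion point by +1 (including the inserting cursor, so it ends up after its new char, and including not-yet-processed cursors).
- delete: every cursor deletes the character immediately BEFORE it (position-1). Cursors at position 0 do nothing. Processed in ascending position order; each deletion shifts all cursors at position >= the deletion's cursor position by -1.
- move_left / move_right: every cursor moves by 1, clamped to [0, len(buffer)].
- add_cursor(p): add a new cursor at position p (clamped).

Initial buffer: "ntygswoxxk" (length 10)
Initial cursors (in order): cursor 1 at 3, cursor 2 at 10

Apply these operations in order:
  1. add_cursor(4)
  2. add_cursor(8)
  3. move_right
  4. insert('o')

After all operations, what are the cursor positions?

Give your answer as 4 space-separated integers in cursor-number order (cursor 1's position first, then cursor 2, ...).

Answer: 5 14 7 12

Derivation:
After op 1 (add_cursor(4)): buffer="ntygswoxxk" (len 10), cursors c1@3 c3@4 c2@10, authorship ..........
After op 2 (add_cursor(8)): buffer="ntygswoxxk" (len 10), cursors c1@3 c3@4 c4@8 c2@10, authorship ..........
After op 3 (move_right): buffer="ntygswoxxk" (len 10), cursors c1@4 c3@5 c4@9 c2@10, authorship ..........
After op 4 (insert('o')): buffer="ntygosowoxxoko" (len 14), cursors c1@5 c3@7 c4@12 c2@14, authorship ....1.3....4.2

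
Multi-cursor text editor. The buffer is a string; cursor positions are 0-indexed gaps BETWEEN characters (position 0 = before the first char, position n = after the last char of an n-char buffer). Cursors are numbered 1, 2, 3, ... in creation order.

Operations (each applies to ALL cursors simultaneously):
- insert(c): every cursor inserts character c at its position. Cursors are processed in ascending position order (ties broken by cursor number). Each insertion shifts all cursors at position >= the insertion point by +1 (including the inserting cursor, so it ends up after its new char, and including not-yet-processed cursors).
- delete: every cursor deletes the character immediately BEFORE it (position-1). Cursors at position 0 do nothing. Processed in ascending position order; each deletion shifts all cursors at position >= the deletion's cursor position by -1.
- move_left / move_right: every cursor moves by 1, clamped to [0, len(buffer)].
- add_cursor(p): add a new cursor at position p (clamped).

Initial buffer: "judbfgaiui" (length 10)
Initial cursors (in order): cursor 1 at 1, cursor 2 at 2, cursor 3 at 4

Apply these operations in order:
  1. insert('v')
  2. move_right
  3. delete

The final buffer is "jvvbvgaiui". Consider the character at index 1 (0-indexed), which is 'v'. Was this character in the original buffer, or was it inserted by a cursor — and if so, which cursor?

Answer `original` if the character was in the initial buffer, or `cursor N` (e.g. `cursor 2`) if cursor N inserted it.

After op 1 (insert('v')): buffer="jvuvdbvfgaiui" (len 13), cursors c1@2 c2@4 c3@7, authorship .1.2..3......
After op 2 (move_right): buffer="jvuvdbvfgaiui" (len 13), cursors c1@3 c2@5 c3@8, authorship .1.2..3......
After op 3 (delete): buffer="jvvbvgaiui" (len 10), cursors c1@2 c2@3 c3@5, authorship .12.3.....
Authorship (.=original, N=cursor N): . 1 2 . 3 . . . . .
Index 1: author = 1

Answer: cursor 1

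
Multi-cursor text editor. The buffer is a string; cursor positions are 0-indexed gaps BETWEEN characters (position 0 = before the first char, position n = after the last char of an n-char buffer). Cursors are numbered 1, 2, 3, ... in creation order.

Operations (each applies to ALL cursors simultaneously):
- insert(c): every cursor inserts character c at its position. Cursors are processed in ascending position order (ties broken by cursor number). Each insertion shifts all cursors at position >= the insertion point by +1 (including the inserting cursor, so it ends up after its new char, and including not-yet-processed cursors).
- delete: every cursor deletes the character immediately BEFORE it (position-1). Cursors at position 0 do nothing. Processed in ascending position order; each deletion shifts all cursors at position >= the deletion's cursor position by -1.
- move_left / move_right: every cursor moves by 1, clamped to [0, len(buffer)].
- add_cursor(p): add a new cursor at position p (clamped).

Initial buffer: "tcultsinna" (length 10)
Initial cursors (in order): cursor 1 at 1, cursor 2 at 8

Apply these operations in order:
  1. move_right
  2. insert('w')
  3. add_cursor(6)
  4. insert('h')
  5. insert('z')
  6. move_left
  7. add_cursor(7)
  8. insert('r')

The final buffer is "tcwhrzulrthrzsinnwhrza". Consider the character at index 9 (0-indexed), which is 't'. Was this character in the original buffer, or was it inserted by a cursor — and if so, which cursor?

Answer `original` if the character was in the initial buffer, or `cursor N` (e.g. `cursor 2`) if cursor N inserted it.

After op 1 (move_right): buffer="tcultsinna" (len 10), cursors c1@2 c2@9, authorship ..........
After op 2 (insert('w')): buffer="tcwultsinnwa" (len 12), cursors c1@3 c2@11, authorship ..1.......2.
After op 3 (add_cursor(6)): buffer="tcwultsinnwa" (len 12), cursors c1@3 c3@6 c2@11, authorship ..1.......2.
After op 4 (insert('h')): buffer="tcwhulthsinnwha" (len 15), cursors c1@4 c3@8 c2@14, authorship ..11...3....22.
After op 5 (insert('z')): buffer="tcwhzulthzsinnwhza" (len 18), cursors c1@5 c3@10 c2@17, authorship ..111...33....222.
After op 6 (move_left): buffer="tcwhzulthzsinnwhza" (len 18), cursors c1@4 c3@9 c2@16, authorship ..111...33....222.
After op 7 (add_cursor(7)): buffer="tcwhzulthzsinnwhza" (len 18), cursors c1@4 c4@7 c3@9 c2@16, authorship ..111...33....222.
After op 8 (insert('r')): buffer="tcwhrzulrthrzsinnwhrza" (len 22), cursors c1@5 c4@9 c3@12 c2@20, authorship ..1111..4.333....2222.
Authorship (.=original, N=cursor N): . . 1 1 1 1 . . 4 . 3 3 3 . . . . 2 2 2 2 .
Index 9: author = original

Answer: original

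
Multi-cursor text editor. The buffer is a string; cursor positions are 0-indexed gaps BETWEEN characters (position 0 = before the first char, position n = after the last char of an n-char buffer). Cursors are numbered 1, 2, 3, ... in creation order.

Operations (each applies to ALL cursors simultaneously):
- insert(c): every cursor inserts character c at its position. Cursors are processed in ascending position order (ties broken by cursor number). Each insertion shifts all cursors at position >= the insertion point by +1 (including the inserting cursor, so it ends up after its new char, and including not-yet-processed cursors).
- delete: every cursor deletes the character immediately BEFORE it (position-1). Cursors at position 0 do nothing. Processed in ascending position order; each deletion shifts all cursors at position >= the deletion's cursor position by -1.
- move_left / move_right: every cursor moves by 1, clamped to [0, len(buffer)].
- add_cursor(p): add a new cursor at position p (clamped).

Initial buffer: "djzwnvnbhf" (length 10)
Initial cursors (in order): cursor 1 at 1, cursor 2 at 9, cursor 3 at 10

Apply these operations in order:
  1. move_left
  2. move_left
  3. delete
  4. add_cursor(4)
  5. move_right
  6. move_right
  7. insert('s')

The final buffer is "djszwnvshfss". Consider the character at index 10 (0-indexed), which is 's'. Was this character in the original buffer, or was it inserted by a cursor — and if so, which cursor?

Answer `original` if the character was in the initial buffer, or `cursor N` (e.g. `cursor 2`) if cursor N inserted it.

Answer: cursor 2

Derivation:
After op 1 (move_left): buffer="djzwnvnbhf" (len 10), cursors c1@0 c2@8 c3@9, authorship ..........
After op 2 (move_left): buffer="djzwnvnbhf" (len 10), cursors c1@0 c2@7 c3@8, authorship ..........
After op 3 (delete): buffer="djzwnvhf" (len 8), cursors c1@0 c2@6 c3@6, authorship ........
After op 4 (add_cursor(4)): buffer="djzwnvhf" (len 8), cursors c1@0 c4@4 c2@6 c3@6, authorship ........
After op 5 (move_right): buffer="djzwnvhf" (len 8), cursors c1@1 c4@5 c2@7 c3@7, authorship ........
After op 6 (move_right): buffer="djzwnvhf" (len 8), cursors c1@2 c4@6 c2@8 c3@8, authorship ........
After op 7 (insert('s')): buffer="djszwnvshfss" (len 12), cursors c1@3 c4@8 c2@12 c3@12, authorship ..1....4..23
Authorship (.=original, N=cursor N): . . 1 . . . . 4 . . 2 3
Index 10: author = 2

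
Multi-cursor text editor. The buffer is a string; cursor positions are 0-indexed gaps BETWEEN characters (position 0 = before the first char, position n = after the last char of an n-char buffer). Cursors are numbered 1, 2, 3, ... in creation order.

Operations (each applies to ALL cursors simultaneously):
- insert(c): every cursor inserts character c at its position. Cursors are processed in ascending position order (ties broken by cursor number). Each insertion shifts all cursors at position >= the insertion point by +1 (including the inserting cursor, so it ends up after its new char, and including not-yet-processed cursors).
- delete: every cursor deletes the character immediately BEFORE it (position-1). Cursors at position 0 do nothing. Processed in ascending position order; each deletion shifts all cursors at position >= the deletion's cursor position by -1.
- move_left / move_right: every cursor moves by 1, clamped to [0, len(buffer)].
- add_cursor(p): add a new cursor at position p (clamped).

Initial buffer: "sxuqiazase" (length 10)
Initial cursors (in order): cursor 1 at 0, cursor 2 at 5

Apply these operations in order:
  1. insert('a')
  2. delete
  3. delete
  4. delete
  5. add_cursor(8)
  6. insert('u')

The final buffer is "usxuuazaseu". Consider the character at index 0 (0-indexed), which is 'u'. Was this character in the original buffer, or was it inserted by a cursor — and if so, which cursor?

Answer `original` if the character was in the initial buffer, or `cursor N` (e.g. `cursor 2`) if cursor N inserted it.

Answer: cursor 1

Derivation:
After op 1 (insert('a')): buffer="asxuqiaazase" (len 12), cursors c1@1 c2@7, authorship 1.....2.....
After op 2 (delete): buffer="sxuqiazase" (len 10), cursors c1@0 c2@5, authorship ..........
After op 3 (delete): buffer="sxuqazase" (len 9), cursors c1@0 c2@4, authorship .........
After op 4 (delete): buffer="sxuazase" (len 8), cursors c1@0 c2@3, authorship ........
After op 5 (add_cursor(8)): buffer="sxuazase" (len 8), cursors c1@0 c2@3 c3@8, authorship ........
After op 6 (insert('u')): buffer="usxuuazaseu" (len 11), cursors c1@1 c2@5 c3@11, authorship 1...2.....3
Authorship (.=original, N=cursor N): 1 . . . 2 . . . . . 3
Index 0: author = 1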